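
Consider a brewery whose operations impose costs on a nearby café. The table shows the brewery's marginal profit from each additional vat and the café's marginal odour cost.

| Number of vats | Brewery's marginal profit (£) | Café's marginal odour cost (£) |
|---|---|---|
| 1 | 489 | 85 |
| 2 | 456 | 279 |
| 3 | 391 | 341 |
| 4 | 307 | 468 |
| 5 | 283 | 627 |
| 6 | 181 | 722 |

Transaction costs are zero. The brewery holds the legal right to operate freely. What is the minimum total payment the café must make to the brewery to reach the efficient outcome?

Left alone the brewery would choose level 6 (marginal profit stays positive).
Efficient level: k* = 3 (marginal profit ≥ marginal odour cost through 3).
The café must at least cover the brewery's forgone profit from cutting 6→3: 307 + 283 + 181 = 771.

£771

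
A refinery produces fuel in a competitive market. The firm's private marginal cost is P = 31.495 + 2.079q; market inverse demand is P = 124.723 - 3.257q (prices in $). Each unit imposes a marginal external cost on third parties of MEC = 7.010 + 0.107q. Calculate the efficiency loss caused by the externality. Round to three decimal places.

Market equilibrium (private): 31.495 + 2.079q = 124.723 - 3.257q → q_m = 17.4715.
Social marginal cost = private MC + MEC = 38.505 + 2.186q.
Set SMC = demand: 38.505 + 2.186q = 124.723 - 3.257q → q* = 15.8402.
Height of the DWL triangle at q_m is SMC(q_m) − demand(q_m) = MEC(q_m) = 8.8795.
DWL = ½ × 1.6313 × 8.8795 = 7.2426.

DWL = $7.243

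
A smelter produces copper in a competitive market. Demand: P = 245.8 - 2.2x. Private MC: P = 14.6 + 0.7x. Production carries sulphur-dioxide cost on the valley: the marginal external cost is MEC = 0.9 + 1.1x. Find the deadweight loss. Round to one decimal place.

DWL = 981.2

Market equilibrium (private): 14.6 + 0.7x = 245.8 - 2.2x → x_m = 79.7241.
Social marginal cost = private MC + MEC = 15.5 + 1.8x.
Set SMC = demand: 15.5 + 1.8x = 245.8 - 2.2x → x* = 57.5750.
Height of the DWL triangle at x_m is SMC(x_m) − demand(x_m) = MEC(x_m) = 88.5966.
DWL = ½ × 22.1491 × 88.5966 = 981.1675.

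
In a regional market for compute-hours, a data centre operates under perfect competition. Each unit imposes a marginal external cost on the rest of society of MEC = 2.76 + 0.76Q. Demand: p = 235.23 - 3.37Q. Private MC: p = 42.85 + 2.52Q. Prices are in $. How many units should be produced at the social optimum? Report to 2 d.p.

Social marginal cost = private MC + MEC = 45.61 + 3.28Q.
Set SMC = demand: 45.61 + 3.28Q = 235.23 - 3.37Q → Q* = 28.5143.

Q* = 28.51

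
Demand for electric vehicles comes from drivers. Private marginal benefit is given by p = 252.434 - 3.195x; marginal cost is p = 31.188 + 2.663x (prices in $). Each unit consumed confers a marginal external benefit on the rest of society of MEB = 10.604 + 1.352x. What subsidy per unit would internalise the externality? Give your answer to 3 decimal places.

Social marginal benefit = demand + MEB = 263.038 - 1.843x.
Set SMB = MC: 263.038 - 1.843x = 31.188 + 2.663x → x* = 51.4536.
The Pigouvian subsidy equals MEB at x*: 10.604 + 1.352×51.4536 = 80.1693.

subsidy = $80.169 per unit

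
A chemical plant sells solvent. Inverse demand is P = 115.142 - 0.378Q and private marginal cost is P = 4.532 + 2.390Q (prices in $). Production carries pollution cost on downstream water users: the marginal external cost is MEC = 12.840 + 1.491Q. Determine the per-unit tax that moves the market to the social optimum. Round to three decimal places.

Social marginal cost = private MC + MEC = 17.372 + 3.881Q.
Set SMC = demand: 17.372 + 3.881Q = 115.142 - 0.378Q → Q* = 22.9561.
The Pigouvian tax equals MEC at Q*: 12.840 + 1.491×22.9561 = 47.0675.

tax = $47.068 per unit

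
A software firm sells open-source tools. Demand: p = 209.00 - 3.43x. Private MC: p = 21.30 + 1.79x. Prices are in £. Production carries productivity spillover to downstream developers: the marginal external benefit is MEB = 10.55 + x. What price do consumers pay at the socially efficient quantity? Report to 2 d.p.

P = £47.86

Social marginal cost = private MC − MEB = 10.75 + 0.79x.
Set SMC = demand: 10.75 + 0.79x = 209.00 - 3.43x → x* = 46.9787.
Consumer price on the demand curve at x*: 209.00 − 3.43×46.9787 = 47.8631.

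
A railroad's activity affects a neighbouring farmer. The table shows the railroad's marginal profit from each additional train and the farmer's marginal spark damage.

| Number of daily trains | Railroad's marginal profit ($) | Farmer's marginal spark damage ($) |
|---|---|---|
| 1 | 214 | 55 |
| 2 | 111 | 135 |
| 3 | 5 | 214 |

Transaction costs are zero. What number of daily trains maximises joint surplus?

Bargaining reaches the level where marginal profit last exceeds marginal spark damage.
That holds through level 1 (214 ≥ 55) but not at 2 (111 < 135).

1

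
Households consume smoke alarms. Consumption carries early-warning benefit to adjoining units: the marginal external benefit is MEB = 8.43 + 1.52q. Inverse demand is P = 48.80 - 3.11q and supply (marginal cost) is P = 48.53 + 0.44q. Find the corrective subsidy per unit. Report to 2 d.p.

Social marginal benefit = demand + MEB = 57.23 - 1.59q.
Set SMB = MC: 57.23 - 1.59q = 48.53 + 0.44q → q* = 4.2857.
The Pigouvian subsidy equals MEB at q*: 8.43 + 1.52×4.2857 = 14.9443.

subsidy = 14.94 per unit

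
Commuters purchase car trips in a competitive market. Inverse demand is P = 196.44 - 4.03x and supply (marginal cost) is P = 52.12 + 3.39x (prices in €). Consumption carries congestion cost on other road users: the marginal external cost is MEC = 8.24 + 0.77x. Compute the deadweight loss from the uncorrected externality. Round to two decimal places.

DWL = €32.91

Market equilibrium (private): 52.12 + 3.39x = 196.44 - 4.03x → x_m = 19.4501.
Social marginal benefit = demand − MEC = 188.20 - 4.80x.
Set SMB = MC: 188.20 - 4.80x = 52.12 + 3.39x → x* = 16.6154.
The loss is the area between SMB and MC from x* to x_m; with linear curves that's a triangle of height MEC(x_m).
DWL = ½ × 2.8347 × 23.2166 = 32.9060.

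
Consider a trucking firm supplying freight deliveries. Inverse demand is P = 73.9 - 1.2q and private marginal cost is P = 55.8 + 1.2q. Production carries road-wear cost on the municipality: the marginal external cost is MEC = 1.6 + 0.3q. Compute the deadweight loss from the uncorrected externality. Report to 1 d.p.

Market equilibrium (private): 55.8 + 1.2q = 73.9 - 1.2q → q_m = 7.5417.
Social marginal cost = private MC + MEC = 57.4 + 1.5q.
Set SMC = demand: 57.4 + 1.5q = 73.9 - 1.2q → q* = 6.1111.
Between q* and q_m the wedge SMC − demand runs linearly from 0 to MEC(q_m), so the loss is a triangle.
DWL = ½ × 1.4306 × 3.8625 = 2.7628.

DWL = 2.8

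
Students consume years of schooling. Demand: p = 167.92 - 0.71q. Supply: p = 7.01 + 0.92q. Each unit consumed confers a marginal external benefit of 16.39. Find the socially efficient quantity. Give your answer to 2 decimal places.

q* = 108.77

Social marginal benefit = demand + MEB = 184.31 - 0.71q.
Set SMB = MC: 184.31 - 0.71q = 7.01 + 0.92q → q* = 108.7730.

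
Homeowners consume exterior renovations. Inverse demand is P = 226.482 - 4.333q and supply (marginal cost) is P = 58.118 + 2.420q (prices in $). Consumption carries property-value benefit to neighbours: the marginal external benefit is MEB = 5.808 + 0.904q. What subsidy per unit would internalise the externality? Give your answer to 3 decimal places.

subsidy = $32.727 per unit

Social marginal benefit = demand + MEB = 232.290 - 3.429q.
Set SMB = MC: 232.290 - 3.429q = 58.118 + 2.420q → q* = 29.7781.
The Pigouvian subsidy equals MEB at q*: 5.808 + 0.904×29.7781 = 32.7274.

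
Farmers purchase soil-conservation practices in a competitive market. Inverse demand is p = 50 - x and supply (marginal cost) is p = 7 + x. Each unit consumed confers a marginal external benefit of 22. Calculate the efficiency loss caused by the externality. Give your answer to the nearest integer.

Market equilibrium (private): 7 + x = 50 - x → x_m = 21.5000.
Social marginal benefit = demand + MEB = 72 - x.
Set SMB = MC: 72 - x = 7 + x → x* = 32.5000.
The welfare-loss triangle has base |x_m − x*| and height MEB(x_m) (the vertical gap between SMB and MC is zero at x* and MEB at x_m).
DWL = ½ × 11.0000 × 22.0000 = 121.0000.

DWL = 121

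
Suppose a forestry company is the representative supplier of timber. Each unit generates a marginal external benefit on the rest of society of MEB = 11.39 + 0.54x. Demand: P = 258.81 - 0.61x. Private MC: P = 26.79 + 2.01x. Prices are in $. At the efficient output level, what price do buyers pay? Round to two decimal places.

Social marginal cost = private MC − MEB = 15.40 + 1.47x.
Set SMC = demand: 15.40 + 1.47x = 258.81 - 0.61x → x* = 117.0240.
Consumer price on the demand curve at x*: 258.81 − 0.61×117.0240 = 187.4254.

P = $187.43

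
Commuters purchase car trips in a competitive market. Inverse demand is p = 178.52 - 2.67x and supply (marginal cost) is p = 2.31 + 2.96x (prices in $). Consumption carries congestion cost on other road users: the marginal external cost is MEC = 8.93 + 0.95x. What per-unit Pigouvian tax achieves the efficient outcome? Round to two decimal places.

tax = $33.08 per unit

Social marginal benefit = demand − MEC = 169.59 - 3.62x.
Set SMB = MC: 169.59 - 3.62x = 2.31 + 2.96x → x* = 25.4225.
The Pigouvian tax equals MEC at x*: 8.93 + 0.95×25.4225 = 33.0814.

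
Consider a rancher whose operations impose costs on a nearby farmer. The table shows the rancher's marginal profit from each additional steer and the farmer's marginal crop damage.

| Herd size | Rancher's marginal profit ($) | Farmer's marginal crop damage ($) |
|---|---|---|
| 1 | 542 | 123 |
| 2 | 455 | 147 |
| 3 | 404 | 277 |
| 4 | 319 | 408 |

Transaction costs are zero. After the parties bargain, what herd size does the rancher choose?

Bargaining reaches the level where marginal profit last exceeds marginal crop damage.
That holds through level 3 (404 ≥ 277) but not at 4 (319 < 408).

3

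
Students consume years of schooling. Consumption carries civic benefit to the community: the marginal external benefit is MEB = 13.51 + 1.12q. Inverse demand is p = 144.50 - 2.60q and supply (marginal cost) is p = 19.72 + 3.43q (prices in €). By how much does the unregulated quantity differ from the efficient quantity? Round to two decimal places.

7.47 units

Market equilibrium (private): 19.72 + 3.43q = 144.50 - 2.60q → q_m = 20.6932.
Social marginal benefit = demand + MEB = 158.01 - 1.48q.
Set SMB = MC: 158.01 - 1.48q = 19.72 + 3.43q → q* = 28.1650.
Gap = |20.6932 − 28.1650| = 7.4718.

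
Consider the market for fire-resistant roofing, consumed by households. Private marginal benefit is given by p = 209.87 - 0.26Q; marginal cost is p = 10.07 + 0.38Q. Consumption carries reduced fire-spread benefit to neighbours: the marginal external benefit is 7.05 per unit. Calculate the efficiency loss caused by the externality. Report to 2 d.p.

DWL = 38.83

Market equilibrium (private): 10.07 + 0.38Q = 209.87 - 0.26Q → Q_m = 312.1875.
Social marginal benefit = demand + MEB = 216.92 - 0.26Q.
Set SMB = MC: 216.92 - 0.26Q = 10.07 + 0.38Q → Q* = 323.2031.
Height of the DWL triangle at Q_m is SMB(Q_m) − MC(Q_m) = MEB(Q_m) = 7.0500.
DWL = ½ × 11.0156 × 7.0500 = 38.8300.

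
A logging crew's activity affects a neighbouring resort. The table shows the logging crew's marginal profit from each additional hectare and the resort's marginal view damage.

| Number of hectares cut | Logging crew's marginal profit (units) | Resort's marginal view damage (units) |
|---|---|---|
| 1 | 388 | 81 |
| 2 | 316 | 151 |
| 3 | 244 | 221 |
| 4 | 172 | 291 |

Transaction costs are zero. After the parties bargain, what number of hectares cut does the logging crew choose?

Bargaining reaches the level where marginal profit last exceeds marginal view damage.
That holds through level 3 (244 ≥ 221) but not at 4 (172 < 291).

3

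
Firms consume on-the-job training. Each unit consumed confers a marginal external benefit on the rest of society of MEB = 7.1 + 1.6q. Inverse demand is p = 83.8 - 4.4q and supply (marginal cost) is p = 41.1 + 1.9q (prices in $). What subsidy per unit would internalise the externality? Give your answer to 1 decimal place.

subsidy = $24.1 per unit

Social marginal benefit = demand + MEB = 90.9 - 2.8q.
Set SMB = MC: 90.9 - 2.8q = 41.1 + 1.9q → q* = 10.5957.
The Pigouvian subsidy equals MEB at q*: 7.1 + 1.6×10.5957 = 24.0531.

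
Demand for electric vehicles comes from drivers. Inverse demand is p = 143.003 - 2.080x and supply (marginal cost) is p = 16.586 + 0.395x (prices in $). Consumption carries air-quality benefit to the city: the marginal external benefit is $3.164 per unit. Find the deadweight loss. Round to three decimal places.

Market equilibrium (private): 16.586 + 0.395x = 143.003 - 2.080x → x_m = 51.0776.
Social marginal benefit = demand + MEB = 146.167 - 2.080x.
Set SMB = MC: 146.167 - 2.080x = 16.586 + 0.395x → x* = 52.3560.
The loss is the area between SMB and MC from x* to x_m; with linear curves that's a triangle of height MEB(x_m).
DWL = ½ × 1.2784 × 3.1640 = 2.0224.

DWL = $2.022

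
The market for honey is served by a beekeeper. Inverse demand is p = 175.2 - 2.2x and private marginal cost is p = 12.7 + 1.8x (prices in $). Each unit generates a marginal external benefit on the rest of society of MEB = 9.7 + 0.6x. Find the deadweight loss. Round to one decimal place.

DWL = $170.8

Market equilibrium (private): 12.7 + 1.8x = 175.2 - 2.2x → x_m = 40.6250.
Social marginal cost = private MC − MEB = 3.0 + 1.2x.
Set SMC = demand: 3.0 + 1.2x = 175.2 - 2.2x → x* = 50.6471.
Between x* and x_m the wedge demand − SMC runs linearly from 0 to MEB(x_m), so the loss is a triangle.
DWL = ½ × 10.0221 × 34.0750 = 170.7515.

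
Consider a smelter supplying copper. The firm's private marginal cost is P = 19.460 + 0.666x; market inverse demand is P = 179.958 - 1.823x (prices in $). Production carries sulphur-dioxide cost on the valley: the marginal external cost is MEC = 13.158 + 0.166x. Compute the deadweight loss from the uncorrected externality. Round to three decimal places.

Market equilibrium (private): 19.460 + 0.666x = 179.958 - 1.823x → x_m = 64.4829.
Social marginal cost = private MC + MEC = 32.618 + 0.832x.
Set SMC = demand: 32.618 + 0.832x = 179.958 - 1.823x → x* = 55.4953.
The loss is the area between SMC and demand from x* to x_m; with linear curves that's a triangle of height MEC(x_m).
DWL = ½ × 8.9876 × 23.8622 = 107.2320.

DWL = $107.232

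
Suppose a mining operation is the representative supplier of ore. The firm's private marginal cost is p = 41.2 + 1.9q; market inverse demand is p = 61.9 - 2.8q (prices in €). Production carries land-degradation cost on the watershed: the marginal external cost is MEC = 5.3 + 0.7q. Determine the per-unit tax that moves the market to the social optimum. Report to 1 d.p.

tax = €7.3 per unit

Social marginal cost = private MC + MEC = 46.5 + 2.6q.
Set SMC = demand: 46.5 + 2.6q = 61.9 - 2.8q → q* = 2.8519.
The Pigouvian tax equals MEC at q*: 5.3 + 0.7×2.8519 = 7.2963.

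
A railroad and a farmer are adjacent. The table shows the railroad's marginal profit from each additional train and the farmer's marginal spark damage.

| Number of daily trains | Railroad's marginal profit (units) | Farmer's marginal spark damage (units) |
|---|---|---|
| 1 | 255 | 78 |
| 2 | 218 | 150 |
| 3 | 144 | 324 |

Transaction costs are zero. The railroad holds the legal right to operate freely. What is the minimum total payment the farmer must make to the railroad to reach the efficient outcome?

144

Left alone the railroad would choose level 3 (marginal profit stays positive).
Efficient level: k* = 2 (marginal profit ≥ marginal spark damage through 2).
The farmer must at least cover the railroad's forgone profit from cutting 3→2: 144 = 144.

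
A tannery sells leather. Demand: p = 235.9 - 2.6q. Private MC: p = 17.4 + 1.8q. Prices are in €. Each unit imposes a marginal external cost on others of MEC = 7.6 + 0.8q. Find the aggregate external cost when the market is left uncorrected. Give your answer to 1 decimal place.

Market equilibrium (private): 17.4 + 1.8q = 235.9 - 2.6q → q_m = 49.6591.
Total external cost = ∫₀^{q_m} (7.6 + 0.8q) dq = 7.6×49.6591 + ½×0.8×49.6591² = 1363.8196.

€1363.8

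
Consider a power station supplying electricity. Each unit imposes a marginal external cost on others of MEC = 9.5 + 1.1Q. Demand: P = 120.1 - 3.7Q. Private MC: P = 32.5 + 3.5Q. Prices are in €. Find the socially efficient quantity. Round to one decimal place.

Q* = 9.4

Social marginal cost = private MC + MEC = 42.0 + 4.6Q.
Set SMC = demand: 42.0 + 4.6Q = 120.1 - 3.7Q → Q* = 9.4096.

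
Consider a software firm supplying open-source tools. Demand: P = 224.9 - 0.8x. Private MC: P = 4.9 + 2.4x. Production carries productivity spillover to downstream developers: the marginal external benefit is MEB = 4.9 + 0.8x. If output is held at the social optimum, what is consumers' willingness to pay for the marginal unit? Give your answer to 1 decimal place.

P = 149.9

Social marginal cost = private MC − MEB = 0.0 + 1.6x.
Set SMC = demand: 0.0 + 1.6x = 224.9 - 0.8x → x* = 93.7083.
Consumer price on the demand curve at x*: 224.9 − 0.8×93.7083 = 149.9334.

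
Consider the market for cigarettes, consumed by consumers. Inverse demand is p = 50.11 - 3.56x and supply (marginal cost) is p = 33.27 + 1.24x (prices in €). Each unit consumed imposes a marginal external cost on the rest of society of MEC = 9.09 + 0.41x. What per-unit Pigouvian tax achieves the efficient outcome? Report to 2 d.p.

tax = €9.70 per unit

Social marginal benefit = demand − MEC = 41.02 - 3.97x.
Set SMB = MC: 41.02 - 3.97x = 33.27 + 1.24x → x* = 1.4875.
The Pigouvian tax equals MEC at x*: 9.09 + 0.41×1.4875 = 9.6999.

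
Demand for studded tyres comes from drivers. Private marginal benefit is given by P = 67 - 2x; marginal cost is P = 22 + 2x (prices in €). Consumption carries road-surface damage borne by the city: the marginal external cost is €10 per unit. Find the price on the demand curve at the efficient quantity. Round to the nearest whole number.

P = €50

Social marginal benefit = demand − MEC = 57 - 2x.
Set SMB = MC: 57 - 2x = 22 + 2x → x* = 8.7500.
Consumer price on the demand curve at x*: 67 − 2×8.7500 = 49.5000.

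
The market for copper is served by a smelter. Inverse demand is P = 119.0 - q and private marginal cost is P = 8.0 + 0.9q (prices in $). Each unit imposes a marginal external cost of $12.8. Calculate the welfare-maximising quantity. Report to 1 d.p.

q* = 51.7

Social marginal cost = private MC + MEC = 20.8 + 0.9q.
Set SMC = demand: 20.8 + 0.9q = 119.0 - q → q* = 51.6842.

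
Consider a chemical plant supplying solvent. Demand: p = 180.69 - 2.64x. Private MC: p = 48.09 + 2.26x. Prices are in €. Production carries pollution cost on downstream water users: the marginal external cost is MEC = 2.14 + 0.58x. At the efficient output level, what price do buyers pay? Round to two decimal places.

P = €117.84

Social marginal cost = private MC + MEC = 50.23 + 2.84x.
Set SMC = demand: 50.23 + 2.84x = 180.69 - 2.64x → x* = 23.8066.
Consumer price on the demand curve at x*: 180.69 − 2.64×23.8066 = 117.8406.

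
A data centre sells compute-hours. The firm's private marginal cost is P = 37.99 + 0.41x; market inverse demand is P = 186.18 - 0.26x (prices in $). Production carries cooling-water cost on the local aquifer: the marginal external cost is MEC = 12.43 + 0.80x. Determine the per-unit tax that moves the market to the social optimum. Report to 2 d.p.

tax = $86.31 per unit

Social marginal cost = private MC + MEC = 50.42 + 1.21x.
Set SMC = demand: 50.42 + 1.21x = 186.18 - 0.26x → x* = 92.3537.
The Pigouvian tax equals MEC at x*: 12.43 + 0.80×92.3537 = 86.3130.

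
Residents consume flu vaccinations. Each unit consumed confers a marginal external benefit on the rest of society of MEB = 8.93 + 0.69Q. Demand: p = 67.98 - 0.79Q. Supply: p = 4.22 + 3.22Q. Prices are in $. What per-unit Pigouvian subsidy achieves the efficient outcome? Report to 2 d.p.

Social marginal benefit = demand + MEB = 76.91 - 0.10Q.
Set SMB = MC: 76.91 - 0.10Q = 4.22 + 3.22Q → Q* = 21.8946.
The Pigouvian subsidy equals MEB at Q*: 8.93 + 0.69×21.8946 = 24.0373.

subsidy = $24.04 per unit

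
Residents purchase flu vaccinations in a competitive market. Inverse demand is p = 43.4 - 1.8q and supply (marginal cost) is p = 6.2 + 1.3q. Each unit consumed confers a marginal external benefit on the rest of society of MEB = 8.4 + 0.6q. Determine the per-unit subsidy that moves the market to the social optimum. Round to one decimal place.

subsidy = 19.3 per unit

Social marginal benefit = demand + MEB = 51.8 - 1.2q.
Set SMB = MC: 51.8 - 1.2q = 6.2 + 1.3q → q* = 18.2400.
The Pigouvian subsidy equals MEB at q*: 8.4 + 0.6×18.2400 = 19.3440.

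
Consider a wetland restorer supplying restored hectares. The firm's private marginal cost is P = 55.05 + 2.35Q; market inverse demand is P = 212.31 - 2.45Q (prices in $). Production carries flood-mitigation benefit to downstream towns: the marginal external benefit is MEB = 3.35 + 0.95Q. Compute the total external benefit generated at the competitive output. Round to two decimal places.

Market equilibrium (private): 55.05 + 2.35Q = 212.31 - 2.45Q → Q_m = 32.7625.
Total external benefit = ∫₀^{Q_m} (3.35 + 0.95Q) dQ = 3.35×32.7625 + ½×0.95×32.7625² = 619.6105.

$619.61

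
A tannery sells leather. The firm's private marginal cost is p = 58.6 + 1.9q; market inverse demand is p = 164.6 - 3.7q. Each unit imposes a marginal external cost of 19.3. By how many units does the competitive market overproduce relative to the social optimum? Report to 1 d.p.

Market equilibrium (private): 58.6 + 1.9q = 164.6 - 3.7q → q_m = 18.9286.
Social marginal cost = private MC + MEC = 77.9 + 1.9q.
Set SMC = demand: 77.9 + 1.9q = 164.6 - 3.7q → q* = 15.4821.
Gap = |18.9286 − 15.4821| = 3.4465.

3.4 units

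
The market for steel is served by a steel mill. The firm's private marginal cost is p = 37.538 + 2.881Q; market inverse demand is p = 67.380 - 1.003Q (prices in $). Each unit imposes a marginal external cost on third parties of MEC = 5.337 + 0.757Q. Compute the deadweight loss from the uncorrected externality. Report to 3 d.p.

DWL = $13.402

Market equilibrium (private): 37.538 + 2.881Q = 67.380 - 1.003Q → Q_m = 7.6833.
Social marginal cost = private MC + MEC = 42.875 + 3.638Q.
Set SMC = demand: 42.875 + 3.638Q = 67.380 - 1.003Q → Q* = 5.2801.
The loss is the area between SMC and demand from Q* to Q_m; with linear curves that's a triangle of height MEC(Q_m).
DWL = ½ × 2.4032 × 11.1533 = 13.4018.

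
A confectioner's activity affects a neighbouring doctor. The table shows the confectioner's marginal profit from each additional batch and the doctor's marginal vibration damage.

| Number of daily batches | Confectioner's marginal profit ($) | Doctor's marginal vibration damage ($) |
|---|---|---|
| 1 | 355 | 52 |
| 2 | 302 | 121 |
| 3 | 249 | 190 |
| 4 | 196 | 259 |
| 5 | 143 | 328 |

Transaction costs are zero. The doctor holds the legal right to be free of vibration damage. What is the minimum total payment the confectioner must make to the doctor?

$363

Efficient level: marginal profit ≥ marginal vibration damage through level 3, so k* = 3.
With the doctor holding the right, the confectioner must at least compensate total damage at k*: 52 + 121 + 190 = 363.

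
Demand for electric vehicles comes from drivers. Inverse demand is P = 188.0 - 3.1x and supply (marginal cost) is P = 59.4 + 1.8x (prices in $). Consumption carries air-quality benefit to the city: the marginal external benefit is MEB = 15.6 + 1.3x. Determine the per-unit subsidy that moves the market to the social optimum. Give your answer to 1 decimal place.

Social marginal benefit = demand + MEB = 203.6 - 1.8x.
Set SMB = MC: 203.6 - 1.8x = 59.4 + 1.8x → x* = 40.0556.
The Pigouvian subsidy equals MEB at x*: 15.6 + 1.3×40.0556 = 67.6723.

subsidy = $67.7 per unit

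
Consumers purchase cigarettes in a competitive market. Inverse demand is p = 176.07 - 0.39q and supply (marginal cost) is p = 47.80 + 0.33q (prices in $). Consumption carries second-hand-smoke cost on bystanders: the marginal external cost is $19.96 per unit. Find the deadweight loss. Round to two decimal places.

Market equilibrium (private): 47.80 + 0.33q = 176.07 - 0.39q → q_m = 178.1528.
Social marginal benefit = demand − MEC = 156.11 - 0.39q.
Set SMB = MC: 156.11 - 0.39q = 47.80 + 0.33q → q* = 150.4306.
The welfare-loss triangle has base |q_m − q*| and height MEC(q_m) (the vertical gap between SMB and MC is zero at q* and MEC at q_m).
DWL = ½ × 27.7222 × 19.9600 = 276.6676.

DWL = $276.67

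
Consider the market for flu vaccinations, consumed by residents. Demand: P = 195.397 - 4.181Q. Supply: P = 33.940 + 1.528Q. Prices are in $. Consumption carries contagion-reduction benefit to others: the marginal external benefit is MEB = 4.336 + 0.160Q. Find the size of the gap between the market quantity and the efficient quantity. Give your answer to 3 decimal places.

Market equilibrium (private): 33.940 + 1.528Q = 195.397 - 4.181Q → Q_m = 28.2811.
Social marginal benefit = demand + MEB = 199.733 - 4.021Q.
Set SMB = MC: 199.733 - 4.021Q = 33.940 + 1.528Q → Q* = 29.8780.
Gap = |28.2811 − 29.8780| = 1.5969.

1.597 units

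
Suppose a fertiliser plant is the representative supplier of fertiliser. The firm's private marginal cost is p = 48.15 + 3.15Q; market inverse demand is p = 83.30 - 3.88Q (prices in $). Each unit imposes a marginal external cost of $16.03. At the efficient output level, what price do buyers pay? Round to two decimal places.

P = $72.75

Social marginal cost = private MC + MEC = 64.18 + 3.15Q.
Set SMC = demand: 64.18 + 3.15Q = 83.30 - 3.88Q → Q* = 2.7198.
Consumer price on the demand curve at Q*: 83.30 − 3.88×2.7198 = 72.7472.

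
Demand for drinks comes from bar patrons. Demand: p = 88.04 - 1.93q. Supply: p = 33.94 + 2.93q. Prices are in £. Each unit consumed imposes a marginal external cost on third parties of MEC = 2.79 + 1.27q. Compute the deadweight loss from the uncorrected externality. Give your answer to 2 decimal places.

Market equilibrium (private): 33.94 + 2.93q = 88.04 - 1.93q → q_m = 11.1317.
Social marginal benefit = demand − MEC = 85.25 - 3.20q.
Set SMB = MC: 85.25 - 3.20q = 33.94 + 2.93q → q* = 8.3703.
The welfare-loss triangle has base |q_m − q*| and height MEC(q_m) (the vertical gap between SMB and MC is zero at q* and MEC at q_m).
DWL = ½ × 2.7614 × 16.9272 = 23.3714.

DWL = £23.37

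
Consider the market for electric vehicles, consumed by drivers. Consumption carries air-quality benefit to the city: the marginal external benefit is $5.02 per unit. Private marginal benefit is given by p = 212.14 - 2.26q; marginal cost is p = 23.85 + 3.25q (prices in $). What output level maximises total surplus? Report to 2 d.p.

q* = 35.08

Social marginal benefit = demand + MEB = 217.16 - 2.26q.
Set SMB = MC: 217.16 - 2.26q = 23.85 + 3.25q → q* = 35.0835.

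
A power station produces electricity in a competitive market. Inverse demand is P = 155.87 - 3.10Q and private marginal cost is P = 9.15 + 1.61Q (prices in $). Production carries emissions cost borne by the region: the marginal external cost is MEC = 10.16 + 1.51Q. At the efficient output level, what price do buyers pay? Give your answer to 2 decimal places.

Social marginal cost = private MC + MEC = 19.31 + 3.12Q.
Set SMC = demand: 19.31 + 3.12Q = 155.87 - 3.10Q → Q* = 21.9550.
Consumer price on the demand curve at Q*: 155.87 − 3.10×21.9550 = 87.8095.

P = $87.81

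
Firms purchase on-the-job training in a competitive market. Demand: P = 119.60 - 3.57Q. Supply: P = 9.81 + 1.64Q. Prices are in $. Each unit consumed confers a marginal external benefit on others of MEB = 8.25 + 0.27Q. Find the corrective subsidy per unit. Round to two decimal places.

subsidy = $14.70 per unit

Social marginal benefit = demand + MEB = 127.85 - 3.30Q.
Set SMB = MC: 127.85 - 3.30Q = 9.81 + 1.64Q → Q* = 23.8947.
The Pigouvian subsidy equals MEB at Q*: 8.25 + 0.27×23.8947 = 14.7016.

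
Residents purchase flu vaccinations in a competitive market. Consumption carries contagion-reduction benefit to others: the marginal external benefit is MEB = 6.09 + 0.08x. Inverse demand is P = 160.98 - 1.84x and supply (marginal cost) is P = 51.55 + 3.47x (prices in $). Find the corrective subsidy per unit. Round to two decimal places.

Social marginal benefit = demand + MEB = 167.07 - 1.76x.
Set SMB = MC: 167.07 - 1.76x = 51.55 + 3.47x → x* = 22.0880.
The Pigouvian subsidy equals MEB at x*: 6.09 + 0.08×22.0880 = 7.8570.

subsidy = $7.86 per unit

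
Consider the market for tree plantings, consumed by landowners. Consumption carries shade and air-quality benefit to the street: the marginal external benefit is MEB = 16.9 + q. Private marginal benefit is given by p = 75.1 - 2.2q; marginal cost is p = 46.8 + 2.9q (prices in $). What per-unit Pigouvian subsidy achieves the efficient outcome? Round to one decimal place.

Social marginal benefit = demand + MEB = 92.0 - 1.2q.
Set SMB = MC: 92.0 - 1.2q = 46.8 + 2.9q → q* = 11.0244.
The Pigouvian subsidy equals MEB at q*: 16.9 + 1.0×11.0244 = 27.9244.

subsidy = $27.9 per unit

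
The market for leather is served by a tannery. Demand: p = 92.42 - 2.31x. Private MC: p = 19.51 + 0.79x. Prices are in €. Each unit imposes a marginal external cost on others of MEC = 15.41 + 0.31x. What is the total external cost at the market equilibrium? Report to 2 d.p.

Market equilibrium (private): 19.51 + 0.79x = 92.42 - 2.31x → x_m = 23.5194.
Total external cost = ∫₀^{x_m} (15.41 + 0.31x) dx = 15.41×23.5194 + ½×0.31×23.5194² = 448.1741.

€448.17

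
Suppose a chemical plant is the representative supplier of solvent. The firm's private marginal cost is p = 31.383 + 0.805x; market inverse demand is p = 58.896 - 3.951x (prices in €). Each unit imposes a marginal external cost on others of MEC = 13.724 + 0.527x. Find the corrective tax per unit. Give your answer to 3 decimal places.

tax = €15.100 per unit

Social marginal cost = private MC + MEC = 45.107 + 1.332x.
Set SMC = demand: 45.107 + 1.332x = 58.896 - 3.951x → x* = 2.6101.
The Pigouvian tax equals MEC at x*: 13.724 + 0.527×2.6101 = 15.0995.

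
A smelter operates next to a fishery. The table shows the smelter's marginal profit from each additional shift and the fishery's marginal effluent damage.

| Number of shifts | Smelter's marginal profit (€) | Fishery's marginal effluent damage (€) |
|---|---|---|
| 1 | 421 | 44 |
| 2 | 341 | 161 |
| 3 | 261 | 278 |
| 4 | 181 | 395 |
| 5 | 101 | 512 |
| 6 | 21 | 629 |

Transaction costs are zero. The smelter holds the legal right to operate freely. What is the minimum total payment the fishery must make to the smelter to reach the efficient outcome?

€564

Left alone the smelter would choose level 6 (marginal profit stays positive).
Efficient level: k* = 2 (marginal profit ≥ marginal effluent damage through 2).
The fishery must at least cover the smelter's forgone profit from cutting 6→2: 261 + 181 + 101 + 21 = 564.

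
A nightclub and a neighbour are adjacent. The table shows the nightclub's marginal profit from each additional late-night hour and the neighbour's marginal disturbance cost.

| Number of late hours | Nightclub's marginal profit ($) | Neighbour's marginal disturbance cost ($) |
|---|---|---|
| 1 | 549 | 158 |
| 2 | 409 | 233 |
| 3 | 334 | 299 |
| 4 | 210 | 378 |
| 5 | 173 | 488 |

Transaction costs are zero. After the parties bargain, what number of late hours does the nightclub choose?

3

Bargaining reaches the level where marginal profit last exceeds marginal disturbance cost.
That holds through level 3 (334 ≥ 299) but not at 4 (210 < 378).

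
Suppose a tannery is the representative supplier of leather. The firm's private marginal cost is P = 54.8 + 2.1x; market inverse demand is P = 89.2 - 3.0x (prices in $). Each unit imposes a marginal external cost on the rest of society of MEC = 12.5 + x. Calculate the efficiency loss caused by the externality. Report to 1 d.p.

Market equilibrium (private): 54.8 + 2.1x = 89.2 - 3.0x → x_m = 6.7451.
Social marginal cost = private MC + MEC = 67.3 + 3.1x.
Set SMC = demand: 67.3 + 3.1x = 89.2 - 3.0x → x* = 3.5902.
The welfare-loss triangle has base |x_m − x*| and height MEC(x_m) (the vertical gap between SMC and demand is zero at x* and MEC at x_m).
DWL = ½ × 3.1549 × 19.2451 = 30.3582.

DWL = $30.4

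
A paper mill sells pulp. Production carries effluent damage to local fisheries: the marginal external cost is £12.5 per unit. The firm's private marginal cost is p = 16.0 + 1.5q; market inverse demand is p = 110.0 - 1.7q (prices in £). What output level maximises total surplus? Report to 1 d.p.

q* = 25.5

Social marginal cost = private MC + MEC = 28.5 + 1.5q.
Set SMC = demand: 28.5 + 1.5q = 110.0 - 1.7q → q* = 25.4688.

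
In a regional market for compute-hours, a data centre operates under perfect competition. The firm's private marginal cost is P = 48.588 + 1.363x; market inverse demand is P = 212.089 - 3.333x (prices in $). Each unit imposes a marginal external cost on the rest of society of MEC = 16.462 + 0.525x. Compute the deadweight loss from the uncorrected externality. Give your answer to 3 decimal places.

Market equilibrium (private): 48.588 + 1.363x = 212.089 - 3.333x → x_m = 34.8171.
Social marginal cost = private MC + MEC = 65.050 + 1.888x.
Set SMC = demand: 65.050 + 1.888x = 212.089 - 3.333x → x* = 28.1630.
Height of the DWL triangle at x_m is SMC(x_m) − demand(x_m) = MEC(x_m) = 34.7410.
DWL = ½ × 6.6541 × 34.7410 = 115.5850.

DWL = $115.585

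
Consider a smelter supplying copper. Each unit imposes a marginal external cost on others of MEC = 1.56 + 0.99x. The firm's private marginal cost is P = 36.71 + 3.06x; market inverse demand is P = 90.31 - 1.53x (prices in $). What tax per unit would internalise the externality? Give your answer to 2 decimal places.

Social marginal cost = private MC + MEC = 38.27 + 4.05x.
Set SMC = demand: 38.27 + 4.05x = 90.31 - 1.53x → x* = 9.3262.
The Pigouvian tax equals MEC at x*: 1.56 + 0.99×9.3262 = 10.7929.

tax = $10.79 per unit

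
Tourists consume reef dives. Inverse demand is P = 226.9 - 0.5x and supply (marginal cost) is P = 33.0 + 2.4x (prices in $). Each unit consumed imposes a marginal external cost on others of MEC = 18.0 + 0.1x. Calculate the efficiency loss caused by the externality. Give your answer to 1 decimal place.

Market equilibrium (private): 33.0 + 2.4x = 226.9 - 0.5x → x_m = 66.8621.
Social marginal benefit = demand − MEC = 208.9 - 0.6x.
Set SMB = MC: 208.9 - 0.6x = 33.0 + 2.4x → x* = 58.6333.
The welfare-loss triangle has base |x_m − x*| and height MEC(x_m) (the vertical gap between SMB and MC is zero at x* and MEC at x_m).
DWL = ½ × 8.2288 × 24.6862 = 101.5689.

DWL = $101.6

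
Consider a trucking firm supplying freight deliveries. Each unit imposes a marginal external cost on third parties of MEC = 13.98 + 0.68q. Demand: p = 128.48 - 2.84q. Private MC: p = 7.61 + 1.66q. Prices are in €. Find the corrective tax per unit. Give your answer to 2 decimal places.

Social marginal cost = private MC + MEC = 21.59 + 2.34q.
Set SMC = demand: 21.59 + 2.34q = 128.48 - 2.84q → q* = 20.6351.
The Pigouvian tax equals MEC at q*: 13.98 + 0.68×20.6351 = 28.0119.

tax = €28.01 per unit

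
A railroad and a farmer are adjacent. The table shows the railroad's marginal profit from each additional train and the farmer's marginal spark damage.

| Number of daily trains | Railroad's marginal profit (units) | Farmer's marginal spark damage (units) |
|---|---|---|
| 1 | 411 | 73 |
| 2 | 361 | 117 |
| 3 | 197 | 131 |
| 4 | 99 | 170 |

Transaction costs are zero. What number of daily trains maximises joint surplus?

3

Bargaining reaches the level where marginal profit last exceeds marginal spark damage.
That holds through level 3 (197 ≥ 131) but not at 4 (99 < 170).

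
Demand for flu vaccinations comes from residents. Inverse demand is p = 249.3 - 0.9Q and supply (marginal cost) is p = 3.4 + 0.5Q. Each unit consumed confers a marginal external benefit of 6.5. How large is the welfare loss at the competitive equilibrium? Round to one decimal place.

Market equilibrium (private): 3.4 + 0.5Q = 249.3 - 0.9Q → Q_m = 175.6429.
Social marginal benefit = demand + MEB = 255.8 - 0.9Q.
Set SMB = MC: 255.8 - 0.9Q = 3.4 + 0.5Q → Q* = 180.2857.
The welfare-loss triangle has base |Q_m − Q*| and height MEB(Q_m) (the vertical gap between SMB and MC is zero at Q* and MEB at Q_m).
DWL = ½ × 4.6428 × 6.5000 = 15.0891.

DWL = 15.1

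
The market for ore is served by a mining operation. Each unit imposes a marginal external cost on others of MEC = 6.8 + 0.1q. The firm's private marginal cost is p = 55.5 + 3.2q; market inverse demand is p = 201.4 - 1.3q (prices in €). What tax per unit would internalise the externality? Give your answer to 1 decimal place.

tax = €9.8 per unit

Social marginal cost = private MC + MEC = 62.3 + 3.3q.
Set SMC = demand: 62.3 + 3.3q = 201.4 - 1.3q → q* = 30.2391.
The Pigouvian tax equals MEC at q*: 6.8 + 0.1×30.2391 = 9.8239.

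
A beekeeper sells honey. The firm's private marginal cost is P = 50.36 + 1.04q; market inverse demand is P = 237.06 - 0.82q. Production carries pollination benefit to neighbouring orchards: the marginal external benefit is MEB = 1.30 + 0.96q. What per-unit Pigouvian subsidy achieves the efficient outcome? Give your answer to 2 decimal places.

Social marginal cost = private MC − MEB = 49.06 + 0.08q.
Set SMC = demand: 49.06 + 0.08q = 237.06 - 0.82q → q* = 208.8889.
The Pigouvian subsidy equals MEB at q*: 1.30 + 0.96×208.8889 = 201.8333.

subsidy = 201.83 per unit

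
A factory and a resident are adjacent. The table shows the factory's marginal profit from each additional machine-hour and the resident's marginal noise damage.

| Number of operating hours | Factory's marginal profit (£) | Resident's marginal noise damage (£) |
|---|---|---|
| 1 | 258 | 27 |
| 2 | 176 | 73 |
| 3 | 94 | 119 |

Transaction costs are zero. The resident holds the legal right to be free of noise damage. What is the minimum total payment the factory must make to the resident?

£100

Efficient level: marginal profit ≥ marginal noise damage through level 2, so k* = 2.
With the resident holding the right, the factory must at least compensate total damage at k*: 27 + 73 = 100.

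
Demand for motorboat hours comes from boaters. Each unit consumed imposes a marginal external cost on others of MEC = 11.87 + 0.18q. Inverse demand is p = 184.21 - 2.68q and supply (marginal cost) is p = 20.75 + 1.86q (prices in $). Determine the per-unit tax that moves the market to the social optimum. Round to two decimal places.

Social marginal benefit = demand − MEC = 172.34 - 2.86q.
Set SMB = MC: 172.34 - 2.86q = 20.75 + 1.86q → q* = 32.1165.
The Pigouvian tax equals MEC at q*: 11.87 + 0.18×32.1165 = 17.6510.

tax = $17.65 per unit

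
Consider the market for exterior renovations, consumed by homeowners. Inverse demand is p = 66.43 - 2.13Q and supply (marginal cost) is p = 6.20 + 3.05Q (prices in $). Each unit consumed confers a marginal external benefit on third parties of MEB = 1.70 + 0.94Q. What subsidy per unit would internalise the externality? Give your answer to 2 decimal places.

subsidy = $15.43 per unit

Social marginal benefit = demand + MEB = 68.13 - 1.19Q.
Set SMB = MC: 68.13 - 1.19Q = 6.20 + 3.05Q → Q* = 14.6061.
The Pigouvian subsidy equals MEB at Q*: 1.70 + 0.94×14.6061 = 15.4297.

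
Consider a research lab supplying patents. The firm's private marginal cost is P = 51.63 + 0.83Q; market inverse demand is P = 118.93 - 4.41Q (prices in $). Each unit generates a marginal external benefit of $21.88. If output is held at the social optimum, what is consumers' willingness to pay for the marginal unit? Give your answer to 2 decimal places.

Social marginal cost = private MC − MEB = 29.75 + 0.83Q.
Set SMC = demand: 29.75 + 0.83Q = 118.93 - 4.41Q → Q* = 17.0191.
Consumer price on the demand curve at Q*: 118.93 − 4.41×17.0191 = 43.8758.

P = $43.88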